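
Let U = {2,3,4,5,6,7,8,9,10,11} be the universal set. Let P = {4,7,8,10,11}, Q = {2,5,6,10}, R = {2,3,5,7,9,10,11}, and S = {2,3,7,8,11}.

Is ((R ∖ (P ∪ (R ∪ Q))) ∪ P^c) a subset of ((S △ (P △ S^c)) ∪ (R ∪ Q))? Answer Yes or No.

R ∪ Q = {2,3,5,6,7,9,10,11}
P ∪ (R ∪ Q) = {2,3,4,5,6,7,8,9,10,11}
R ∖ (P ∪ (R ∪ Q)) = {}
P^c = {2,3,5,6,9}
(R ∖ (P ∪ (R ∪ Q))) ∪ P^c = {2,3,5,6,9}
S^c = {4,5,6,9,10}
P △ S^c = {5,6,7,8,9,11}
S △ (P △ S^c) = {2,3,5,6,9}
(S △ (P △ S^c)) ∪ (R ∪ Q) = {2,3,5,6,7,9,10,11}
Every element of {2,3,5,6,9} is in {2,3,5,6,7,9,10,11}, so (R ∖ (P ∪ (R ∪ Q))) ∪ P^c ⊆ (S △ (P △ S^c)) ∪ (R ∪ Q).

Yes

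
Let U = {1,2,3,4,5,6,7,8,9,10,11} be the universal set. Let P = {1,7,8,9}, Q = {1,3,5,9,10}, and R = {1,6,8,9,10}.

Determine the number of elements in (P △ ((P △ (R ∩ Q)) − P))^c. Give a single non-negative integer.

R ∩ Q = {1,9,10}
P △ (R ∩ Q) = {7,8,10}
(P △ (R ∩ Q)) − P = {10}
P △ ((P △ (R ∩ Q)) − P) = {1,7,8,9,10}
(P △ ((P △ (R ∩ Q)) − P))^c = {2,3,4,5,6,11}
|(P △ ((P △ (R ∩ Q)) − P))^c| = 6

6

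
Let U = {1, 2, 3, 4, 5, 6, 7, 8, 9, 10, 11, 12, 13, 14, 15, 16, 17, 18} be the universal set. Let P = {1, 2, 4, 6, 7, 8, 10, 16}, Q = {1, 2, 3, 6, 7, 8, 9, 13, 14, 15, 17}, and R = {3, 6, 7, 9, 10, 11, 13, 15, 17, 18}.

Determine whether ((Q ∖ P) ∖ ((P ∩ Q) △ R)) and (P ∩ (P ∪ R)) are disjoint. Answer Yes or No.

Q ∖ P = {3, 9, 13, 14, 15, 17}
P ∩ Q = {1, 2, 6, 7, 8}
(P ∩ Q) △ R = {1, 2, 3, 8, 9, 10, 11, 13, 15, 17, 18}
(Q ∖ P) ∖ ((P ∩ Q) △ R) = {14}
P ∪ R = {1, 2, 3, 4, 6, 7, 8, 9, 10, 11, 13, 15, 16, 17, 18}
P ∩ (P ∪ R) = {1, 2, 4, 6, 7, 8, 10, 16}
{14} and {1, 2, 4, 6, 7, 8, 10, 16} share no elements.

Yes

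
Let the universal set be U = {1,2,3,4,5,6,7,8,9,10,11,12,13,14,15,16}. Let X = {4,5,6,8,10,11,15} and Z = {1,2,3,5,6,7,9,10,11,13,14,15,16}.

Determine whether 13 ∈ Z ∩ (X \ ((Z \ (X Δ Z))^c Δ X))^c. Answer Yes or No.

13 ∉ X and 13 ∈ Z, so 13 ∈ X Δ Z
13 ∈ Z and 13 ∈ (X Δ Z), so 13 ∉ Z \ (X Δ Z)
13 ∈ (Z \ (X Δ Z))^c since 13 ∉ (Z \ (X Δ Z))
13 ∈ (Z \ (X Δ Z))^c and 13 ∉ X, so 13 ∈ (Z \ (X Δ Z))^c Δ X
13 ∉ X and 13 ∈ ((Z \ (X Δ Z))^c Δ X), so 13 ∉ X \ ((Z \ (X Δ Z))^c Δ X)
13 ∈ (X \ ((Z \ (X Δ Z))^c Δ X))^c since 13 ∉ (X \ ((Z \ (X Δ Z))^c Δ X))
13 ∈ Z and 13 ∈ (X \ ((Z \ (X Δ Z))^c Δ X))^c, so 13 ∈ Z ∩ (X \ ((Z \ (X Δ Z))^c Δ X))^c

Yes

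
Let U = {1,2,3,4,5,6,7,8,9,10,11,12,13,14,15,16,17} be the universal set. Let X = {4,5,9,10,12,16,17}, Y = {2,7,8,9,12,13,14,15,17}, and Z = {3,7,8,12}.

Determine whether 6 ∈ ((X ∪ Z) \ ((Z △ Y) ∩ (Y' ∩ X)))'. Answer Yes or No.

6 ∉ X and 6 ∉ Z, so 6 ∉ X ∪ Z
6 ∉ Z and 6 ∉ Y, so 6 ∉ Z △ Y
6 ∉ Y, so 6 ∈ Y'
6 ∈ Y' and 6 ∉ X, so 6 ∉ Y' ∩ X
6 ∉ (Z △ Y) and 6 ∉ (Y' ∩ X), so 6 ∉ (Z △ Y) ∩ (Y' ∩ X)
6 ∉ (X ∪ Z) and 6 ∉ ((Z △ Y) ∩ (Y' ∩ X)), so 6 ∉ (X ∪ Z) \ ((Z △ Y) ∩ (Y' ∩ X))
6 ∈ ((X ∪ Z) \ ((Z △ Y) ∩ (Y' ∩ X)))' since 6 ∉ ((X ∪ Z) \ ((Z △ Y) ∩ (Y' ∩ X)))

Yes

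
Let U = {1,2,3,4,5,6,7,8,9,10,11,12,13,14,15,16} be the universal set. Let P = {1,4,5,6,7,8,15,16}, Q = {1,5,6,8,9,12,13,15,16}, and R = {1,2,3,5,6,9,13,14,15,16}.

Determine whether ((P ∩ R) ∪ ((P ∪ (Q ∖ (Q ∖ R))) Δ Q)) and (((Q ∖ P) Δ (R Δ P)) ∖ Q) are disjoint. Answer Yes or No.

No

P ∩ R = {1,5,6,15,16}
Q ∖ R = {8,12}
Q ∖ (Q ∖ R) = {1,5,6,9,13,15,16}
P ∪ (Q ∖ (Q ∖ R)) = {1,4,5,6,7,8,9,13,15,16}
(P ∪ (Q ∖ (Q ∖ R))) Δ Q = {4,7,12}
(P ∩ R) ∪ ((P ∪ (Q ∖ (Q ∖ R))) Δ Q) = {1,4,5,6,7,12,15,16}
Q ∖ P = {9,12,13}
R Δ P = {2,3,4,7,8,9,13,14}
(Q ∖ P) Δ (R Δ P) = {2,3,4,7,8,12,14}
((Q ∖ P) Δ (R Δ P)) ∖ Q = {2,3,4,7,14}
4 lies in both, so they are not disjoint.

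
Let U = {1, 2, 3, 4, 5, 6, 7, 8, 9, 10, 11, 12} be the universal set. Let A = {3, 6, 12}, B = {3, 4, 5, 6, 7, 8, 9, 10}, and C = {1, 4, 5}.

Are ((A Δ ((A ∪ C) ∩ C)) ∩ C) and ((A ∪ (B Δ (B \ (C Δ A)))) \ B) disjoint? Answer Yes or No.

A ∪ C = {1, 3, 4, 5, 6, 12}
(A ∪ C) ∩ C = {1, 4, 5}
A Δ ((A ∪ C) ∩ C) = {1, 3, 4, 5, 6, 12}
(A Δ ((A ∪ C) ∩ C)) ∩ C = {1, 4, 5}
C Δ A = {1, 3, 4, 5, 6, 12}
B \ (C Δ A) = {7, 8, 9, 10}
B Δ (B \ (C Δ A)) = {3, 4, 5, 6}
A ∪ (B Δ (B \ (C Δ A))) = {3, 4, 5, 6, 12}
(A ∪ (B Δ (B \ (C Δ A)))) \ B = {12}
{1, 4, 5} and {12} share no elements.

Yes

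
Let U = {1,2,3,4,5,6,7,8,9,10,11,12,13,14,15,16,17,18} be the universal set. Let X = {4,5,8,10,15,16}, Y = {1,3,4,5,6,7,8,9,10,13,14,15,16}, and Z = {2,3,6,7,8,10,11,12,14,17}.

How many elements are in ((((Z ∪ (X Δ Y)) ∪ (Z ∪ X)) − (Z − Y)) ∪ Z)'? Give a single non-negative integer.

X Δ Y = {1,3,6,7,9,13,14}
Z ∪ (X Δ Y) = {1,2,3,6,7,8,9,10,11,12,13,14,17}
Z ∪ X = {2,3,4,5,6,7,8,10,11,12,14,15,16,17}
(Z ∪ (X Δ Y)) ∪ (Z ∪ X) = {1,2,3,4,5,6,7,8,9,10,11,12,13,14,15,16,17}
Z − Y = {2,11,12,17}
((Z ∪ (X Δ Y)) ∪ (Z ∪ X)) − (Z − Y) = {1,3,4,5,6,7,8,9,10,13,14,15,16}
(((Z ∪ (X Δ Y)) ∪ (Z ∪ X)) − (Z − Y)) ∪ Z = {1,2,3,4,5,6,7,8,9,10,11,12,13,14,15,16,17}
((((Z ∪ (X Δ Y)) ∪ (Z ∪ X)) − (Z − Y)) ∪ Z)' = {18}
|((((Z ∪ (X Δ Y)) ∪ (Z ∪ X)) − (Z − Y)) ∪ Z)'| = 1

1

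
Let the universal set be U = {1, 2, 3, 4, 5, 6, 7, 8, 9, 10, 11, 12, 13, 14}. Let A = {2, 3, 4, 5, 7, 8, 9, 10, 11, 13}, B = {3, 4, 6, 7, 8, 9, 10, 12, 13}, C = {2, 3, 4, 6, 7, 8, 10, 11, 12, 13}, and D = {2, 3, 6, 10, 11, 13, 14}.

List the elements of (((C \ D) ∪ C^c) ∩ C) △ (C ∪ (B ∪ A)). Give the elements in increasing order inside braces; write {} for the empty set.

C \ D = {4, 7, 8, 12}
C^c = {1, 5, 9, 14}
(C \ D) ∪ C^c = {1, 4, 5, 7, 8, 9, 12, 14}
((C \ D) ∪ C^c) ∩ C = {4, 7, 8, 12}
B ∪ A = {2, 3, 4, 5, 6, 7, 8, 9, 10, 11, 12, 13}
C ∪ (B ∪ A) = {2, 3, 4, 5, 6, 7, 8, 9, 10, 11, 12, 13}
(((C \ D) ∪ C^c) ∩ C) △ (C ∪ (B ∪ A)) = {2, 3, 5, 6, 9, 10, 11, 13}

{2, 3, 5, 6, 9, 10, 11, 13}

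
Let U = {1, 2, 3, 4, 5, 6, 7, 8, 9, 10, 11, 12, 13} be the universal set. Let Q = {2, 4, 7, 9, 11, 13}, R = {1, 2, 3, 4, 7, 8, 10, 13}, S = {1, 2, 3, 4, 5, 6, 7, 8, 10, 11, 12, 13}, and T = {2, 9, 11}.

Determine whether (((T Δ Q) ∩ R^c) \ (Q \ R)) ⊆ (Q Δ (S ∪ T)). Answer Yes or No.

T Δ Q = {4, 7, 13}
R^c = {5, 6, 9, 11, 12}
(T Δ Q) ∩ R^c = {}
Q \ R = {9, 11}
((T Δ Q) ∩ R^c) \ (Q \ R) = {}
S ∪ T = {1, 2, 3, 4, 5, 6, 7, 8, 9, 10, 11, 12, 13}
Q Δ (S ∪ T) = {1, 3, 5, 6, 8, 10, 12}
Every element of {} is in {1, 3, 5, 6, 8, 10, 12}, so ((T Δ Q) ∩ R^c) \ (Q \ R) ⊆ Q Δ (S ∪ T).

Yes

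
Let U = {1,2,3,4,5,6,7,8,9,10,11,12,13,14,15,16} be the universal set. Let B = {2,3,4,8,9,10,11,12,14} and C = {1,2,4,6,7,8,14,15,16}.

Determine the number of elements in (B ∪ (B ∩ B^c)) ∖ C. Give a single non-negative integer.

5

B^c = {1,5,6,7,13,15,16}
B ∩ B^c = {}
B ∪ (B ∩ B^c) = {2,3,4,8,9,10,11,12,14}
(B ∪ (B ∩ B^c)) ∖ C = {3,9,10,11,12}
|(B ∪ (B ∩ B^c)) ∖ C| = 5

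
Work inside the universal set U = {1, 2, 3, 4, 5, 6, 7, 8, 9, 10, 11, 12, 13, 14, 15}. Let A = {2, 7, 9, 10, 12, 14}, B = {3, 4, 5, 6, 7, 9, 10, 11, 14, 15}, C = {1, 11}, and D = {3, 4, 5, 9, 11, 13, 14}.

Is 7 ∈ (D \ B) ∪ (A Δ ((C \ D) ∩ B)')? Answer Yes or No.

7 ∉ D and 7 ∈ B, so 7 ∉ D \ B
7 ∉ C and 7 ∉ D, so 7 ∉ C \ D
7 ∉ (C \ D) and 7 ∈ B, so 7 ∉ (C \ D) ∩ B
7 ∈ ((C \ D) ∩ B)' since 7 ∉ ((C \ D) ∩ B)
7 ∈ A and 7 ∈ ((C \ D) ∩ B)', so 7 ∉ A Δ ((C \ D) ∩ B)'
7 ∉ (D \ B) and 7 ∉ (A Δ ((C \ D) ∩ B)'), so 7 ∉ (D \ B) ∪ (A Δ ((C \ D) ∩ B)')

No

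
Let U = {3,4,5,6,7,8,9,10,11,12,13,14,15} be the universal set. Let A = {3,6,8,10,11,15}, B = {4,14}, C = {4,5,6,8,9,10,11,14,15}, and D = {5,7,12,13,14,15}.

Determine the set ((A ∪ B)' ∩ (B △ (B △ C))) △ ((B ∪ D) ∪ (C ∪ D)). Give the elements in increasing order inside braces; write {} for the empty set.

A ∪ B = {3,4,6,8,10,11,14,15}
(A ∪ B)' = {5,7,9,12,13}
B △ C = {5,6,8,9,10,11,15}
B △ (B △ C) = {4,5,6,8,9,10,11,14,15}
(A ∪ B)' ∩ (B △ (B △ C)) = {5,9}
B ∪ D = {4,5,7,12,13,14,15}
C ∪ D = {4,5,6,7,8,9,10,11,12,13,14,15}
(B ∪ D) ∪ (C ∪ D) = {4,5,6,7,8,9,10,11,12,13,14,15}
((A ∪ B)' ∩ (B △ (B △ C))) △ ((B ∪ D) ∪ (C ∪ D)) = {4,6,7,8,10,11,12,13,14,15}

{4,6,7,8,10,11,12,13,14,15}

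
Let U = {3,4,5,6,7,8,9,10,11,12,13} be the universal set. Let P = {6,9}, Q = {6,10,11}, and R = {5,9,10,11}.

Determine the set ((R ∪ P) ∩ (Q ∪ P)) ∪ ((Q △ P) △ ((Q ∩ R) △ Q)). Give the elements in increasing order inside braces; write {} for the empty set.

{6,9,10,11}

R ∪ P = {5,6,9,10,11}
Q ∪ P = {6,9,10,11}
(R ∪ P) ∩ (Q ∪ P) = {6,9,10,11}
Q △ P = {9,10,11}
Q ∩ R = {10,11}
(Q ∩ R) △ Q = {6}
(Q △ P) △ ((Q ∩ R) △ Q) = {6,9,10,11}
((R ∪ P) ∩ (Q ∪ P)) ∪ ((Q △ P) △ ((Q ∩ R) △ Q)) = {6,9,10,11}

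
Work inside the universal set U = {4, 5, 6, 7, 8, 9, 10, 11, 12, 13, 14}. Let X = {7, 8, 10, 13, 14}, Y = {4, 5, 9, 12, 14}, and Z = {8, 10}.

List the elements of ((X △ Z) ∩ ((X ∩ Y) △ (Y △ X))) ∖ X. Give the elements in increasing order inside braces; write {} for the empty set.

{}

X △ Z = {7, 13, 14}
X ∩ Y = {14}
Y △ X = {4, 5, 7, 8, 9, 10, 12, 13}
(X ∩ Y) △ (Y △ X) = {4, 5, 7, 8, 9, 10, 12, 13, 14}
(X △ Z) ∩ ((X ∩ Y) △ (Y △ X)) = {7, 13, 14}
((X △ Z) ∩ ((X ∩ Y) △ (Y △ X))) ∖ X = {}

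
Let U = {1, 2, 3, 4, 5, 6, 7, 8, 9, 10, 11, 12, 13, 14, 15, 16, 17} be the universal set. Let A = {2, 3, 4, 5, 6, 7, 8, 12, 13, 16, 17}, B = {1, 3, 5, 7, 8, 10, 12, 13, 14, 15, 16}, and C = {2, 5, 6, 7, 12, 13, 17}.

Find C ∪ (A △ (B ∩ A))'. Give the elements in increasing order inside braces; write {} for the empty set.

{1, 2, 3, 5, 6, 7, 8, 9, 10, 11, 12, 13, 14, 15, 16, 17}

B ∩ A = {3, 5, 7, 8, 12, 13, 16}
A △ (B ∩ A) = {2, 4, 6, 17}
(A △ (B ∩ A))' = {1, 3, 5, 7, 8, 9, 10, 11, 12, 13, 14, 15, 16}
C ∪ (A △ (B ∩ A))' = {1, 2, 3, 5, 6, 7, 8, 9, 10, 11, 12, 13, 14, 15, 16, 17}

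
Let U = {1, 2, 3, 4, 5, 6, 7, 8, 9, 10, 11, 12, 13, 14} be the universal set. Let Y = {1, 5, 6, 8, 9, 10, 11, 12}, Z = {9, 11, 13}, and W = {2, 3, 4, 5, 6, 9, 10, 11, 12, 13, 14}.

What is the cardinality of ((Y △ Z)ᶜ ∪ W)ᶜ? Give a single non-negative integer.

2

Y △ Z = {1, 5, 6, 8, 10, 12, 13}
(Y △ Z)ᶜ = {2, 3, 4, 7, 9, 11, 14}
(Y △ Z)ᶜ ∪ W = {2, 3, 4, 5, 6, 7, 9, 10, 11, 12, 13, 14}
((Y △ Z)ᶜ ∪ W)ᶜ = {1, 8}
|((Y △ Z)ᶜ ∪ W)ᶜ| = 2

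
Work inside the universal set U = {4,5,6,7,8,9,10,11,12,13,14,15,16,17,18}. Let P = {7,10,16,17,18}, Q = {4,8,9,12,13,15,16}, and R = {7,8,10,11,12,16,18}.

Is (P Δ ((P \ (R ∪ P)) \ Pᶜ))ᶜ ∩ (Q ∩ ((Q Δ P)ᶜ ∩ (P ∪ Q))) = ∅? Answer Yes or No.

Yes

R ∪ P = {7,8,10,11,12,16,17,18}
P \ (R ∪ P) = {}
Pᶜ = {4,5,6,8,9,11,12,13,14,15}
(P \ (R ∪ P)) \ Pᶜ = {}
P Δ ((P \ (R ∪ P)) \ Pᶜ) = {7,10,16,17,18}
(P Δ ((P \ (R ∪ P)) \ Pᶜ))ᶜ = {4,5,6,8,9,11,12,13,14,15}
Q Δ P = {4,7,8,9,10,12,13,15,17,18}
(Q Δ P)ᶜ = {5,6,11,14,16}
P ∪ Q = {4,7,8,9,10,12,13,15,16,17,18}
(Q Δ P)ᶜ ∩ (P ∪ Q) = {16}
Q ∩ ((Q Δ P)ᶜ ∩ (P ∪ Q)) = {16}
{4,5,6,8,9,11,12,13,14,15} and {16} share no elements.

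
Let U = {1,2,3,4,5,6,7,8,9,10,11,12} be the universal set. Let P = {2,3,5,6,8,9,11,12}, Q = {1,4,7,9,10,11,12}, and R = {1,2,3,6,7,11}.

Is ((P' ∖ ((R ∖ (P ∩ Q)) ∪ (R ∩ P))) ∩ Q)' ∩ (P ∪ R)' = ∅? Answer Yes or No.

P' = {1,4,7,10}
P ∩ Q = {9,11,12}
R ∖ (P ∩ Q) = {1,2,3,6,7}
R ∩ P = {2,3,6,11}
(R ∖ (P ∩ Q)) ∪ (R ∩ P) = {1,2,3,6,7,11}
P' ∖ ((R ∖ (P ∩ Q)) ∪ (R ∩ P)) = {4,10}
(P' ∖ ((R ∖ (P ∩ Q)) ∪ (R ∩ P))) ∩ Q = {4,10}
((P' ∖ ((R ∖ (P ∩ Q)) ∪ (R ∩ P))) ∩ Q)' = {1,2,3,5,6,7,8,9,11,12}
P ∪ R = {1,2,3,5,6,7,8,9,11,12}
(P ∪ R)' = {4,10}
{1,2,3,5,6,7,8,9,11,12} and {4,10} share no elements.

Yes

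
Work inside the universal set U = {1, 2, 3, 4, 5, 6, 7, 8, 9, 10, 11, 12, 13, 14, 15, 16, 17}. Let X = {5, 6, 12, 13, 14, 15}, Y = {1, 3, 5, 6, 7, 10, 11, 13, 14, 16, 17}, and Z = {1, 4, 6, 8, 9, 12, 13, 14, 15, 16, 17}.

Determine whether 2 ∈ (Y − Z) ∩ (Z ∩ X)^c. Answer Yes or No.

No

2 ∉ Y and 2 ∉ Z, so 2 ∉ Y − Z
2 ∉ Z and 2 ∉ X, so 2 ∉ Z ∩ X
2 ∈ (Z ∩ X)^c since 2 ∉ (Z ∩ X)
2 ∉ (Y − Z) and 2 ∈ (Z ∩ X)^c, so 2 ∉ (Y − Z) ∩ (Z ∩ X)^c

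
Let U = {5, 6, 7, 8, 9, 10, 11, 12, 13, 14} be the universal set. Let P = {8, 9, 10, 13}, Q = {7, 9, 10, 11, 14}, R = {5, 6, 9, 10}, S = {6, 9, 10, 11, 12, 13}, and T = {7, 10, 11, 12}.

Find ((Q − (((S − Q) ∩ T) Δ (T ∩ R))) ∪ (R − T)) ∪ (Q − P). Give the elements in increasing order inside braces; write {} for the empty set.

S − Q = {6, 12, 13}
(S − Q) ∩ T = {12}
T ∩ R = {10}
((S − Q) ∩ T) Δ (T ∩ R) = {10, 12}
Q − (((S − Q) ∩ T) Δ (T ∩ R)) = {7, 9, 11, 14}
R − T = {5, 6, 9}
(Q − (((S − Q) ∩ T) Δ (T ∩ R))) ∪ (R − T) = {5, 6, 7, 9, 11, 14}
Q − P = {7, 11, 14}
((Q − (((S − Q) ∩ T) Δ (T ∩ R))) ∪ (R − T)) ∪ (Q − P) = {5, 6, 7, 9, 11, 14}

{5, 6, 7, 9, 11, 14}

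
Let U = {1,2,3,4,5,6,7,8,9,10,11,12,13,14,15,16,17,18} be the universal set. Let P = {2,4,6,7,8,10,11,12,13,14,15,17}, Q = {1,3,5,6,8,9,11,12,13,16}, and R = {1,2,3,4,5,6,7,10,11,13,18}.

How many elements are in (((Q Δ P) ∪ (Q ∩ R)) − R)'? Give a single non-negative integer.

Q Δ P = {1,2,3,4,5,7,9,10,14,15,16,17}
Q ∩ R = {1,3,5,6,11,13}
(Q Δ P) ∪ (Q ∩ R) = {1,2,3,4,5,6,7,9,10,11,13,14,15,16,17}
((Q Δ P) ∪ (Q ∩ R)) − R = {9,14,15,16,17}
(((Q Δ P) ∪ (Q ∩ R)) − R)' = {1,2,3,4,5,6,7,8,10,11,12,13,18}
|(((Q Δ P) ∪ (Q ∩ R)) − R)'| = 13

13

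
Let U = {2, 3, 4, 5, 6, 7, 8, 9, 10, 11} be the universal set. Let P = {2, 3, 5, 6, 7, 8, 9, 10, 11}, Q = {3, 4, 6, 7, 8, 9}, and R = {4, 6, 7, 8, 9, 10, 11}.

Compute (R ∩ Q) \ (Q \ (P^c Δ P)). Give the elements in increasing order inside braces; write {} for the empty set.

{4, 6, 7, 8, 9}

R ∩ Q = {4, 6, 7, 8, 9}
P^c = {4}
P^c Δ P = {2, 3, 4, 5, 6, 7, 8, 9, 10, 11}
Q \ (P^c Δ P) = {}
(R ∩ Q) \ (Q \ (P^c Δ P)) = {4, 6, 7, 8, 9}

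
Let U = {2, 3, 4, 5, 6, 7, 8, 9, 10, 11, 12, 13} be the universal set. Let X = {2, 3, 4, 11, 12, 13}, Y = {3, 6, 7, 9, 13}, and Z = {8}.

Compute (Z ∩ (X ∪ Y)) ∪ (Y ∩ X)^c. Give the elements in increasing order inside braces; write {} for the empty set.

X ∪ Y = {2, 3, 4, 6, 7, 9, 11, 12, 13}
Z ∩ (X ∪ Y) = {}
Y ∩ X = {3, 13}
(Y ∩ X)^c = {2, 4, 5, 6, 7, 8, 9, 10, 11, 12}
(Z ∩ (X ∪ Y)) ∪ (Y ∩ X)^c = {2, 4, 5, 6, 7, 8, 9, 10, 11, 12}

{2, 4, 5, 6, 7, 8, 9, 10, 11, 12}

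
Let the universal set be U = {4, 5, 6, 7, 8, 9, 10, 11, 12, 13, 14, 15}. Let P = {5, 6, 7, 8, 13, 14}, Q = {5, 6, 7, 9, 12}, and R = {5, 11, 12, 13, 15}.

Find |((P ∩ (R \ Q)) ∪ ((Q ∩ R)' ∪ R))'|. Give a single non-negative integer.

R \ Q = {11, 13, 15}
P ∩ (R \ Q) = {13}
Q ∩ R = {5, 12}
(Q ∩ R)' = {4, 6, 7, 8, 9, 10, 11, 13, 14, 15}
(Q ∩ R)' ∪ R = {4, 5, 6, 7, 8, 9, 10, 11, 12, 13, 14, 15}
(P ∩ (R \ Q)) ∪ ((Q ∩ R)' ∪ R) = {4, 5, 6, 7, 8, 9, 10, 11, 12, 13, 14, 15}
((P ∩ (R \ Q)) ∪ ((Q ∩ R)' ∪ R))' = {}
|((P ∩ (R \ Q)) ∪ ((Q ∩ R)' ∪ R))'| = 0

0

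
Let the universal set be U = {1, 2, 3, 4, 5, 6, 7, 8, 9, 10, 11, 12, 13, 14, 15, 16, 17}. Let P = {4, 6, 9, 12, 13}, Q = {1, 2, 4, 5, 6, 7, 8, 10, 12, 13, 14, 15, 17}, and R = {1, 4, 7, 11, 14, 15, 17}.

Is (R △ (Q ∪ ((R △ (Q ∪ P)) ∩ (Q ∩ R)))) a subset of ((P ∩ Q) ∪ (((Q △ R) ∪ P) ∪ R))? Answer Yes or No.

Q ∪ P = {1, 2, 4, 5, 6, 7, 8, 9, 10, 12, 13, 14, 15, 17}
R △ (Q ∪ P) = {2, 5, 6, 8, 9, 10, 11, 12, 13}
Q ∩ R = {1, 4, 7, 14, 15, 17}
(R △ (Q ∪ P)) ∩ (Q ∩ R) = {}
Q ∪ ((R △ (Q ∪ P)) ∩ (Q ∩ R)) = {1, 2, 4, 5, 6, 7, 8, 10, 12, 13, 14, 15, 17}
R △ (Q ∪ ((R △ (Q ∪ P)) ∩ (Q ∩ R))) = {2, 5, 6, 8, 10, 11, 12, 13}
P ∩ Q = {4, 6, 12, 13}
Q △ R = {2, 5, 6, 8, 10, 11, 12, 13}
(Q △ R) ∪ P = {2, 4, 5, 6, 8, 9, 10, 11, 12, 13}
((Q △ R) ∪ P) ∪ R = {1, 2, 4, 5, 6, 7, 8, 9, 10, 11, 12, 13, 14, 15, 17}
(P ∩ Q) ∪ (((Q △ R) ∪ P) ∪ R) = {1, 2, 4, 5, 6, 7, 8, 9, 10, 11, 12, 13, 14, 15, 17}
Every element of {2, 5, 6, 8, 10, 11, 12, 13} is in {1, 2, 4, 5, 6, 7, 8, 9, 10, 11, 12, 13, 14, 15, 17}, so R △ (Q ∪ ((R △ (Q ∪ P)) ∩ (Q ∩ R))) ⊆ (P ∩ Q) ∪ (((Q △ R) ∪ P) ∪ R).

Yes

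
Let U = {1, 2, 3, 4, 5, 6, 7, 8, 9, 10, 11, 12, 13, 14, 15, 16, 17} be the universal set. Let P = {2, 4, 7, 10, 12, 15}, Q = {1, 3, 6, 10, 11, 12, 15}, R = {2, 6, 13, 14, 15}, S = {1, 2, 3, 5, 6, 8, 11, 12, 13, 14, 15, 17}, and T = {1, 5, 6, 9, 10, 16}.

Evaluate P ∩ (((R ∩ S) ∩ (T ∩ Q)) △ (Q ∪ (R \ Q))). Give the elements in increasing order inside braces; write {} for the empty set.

R ∩ S = {2, 6, 13, 14, 15}
T ∩ Q = {1, 6, 10}
(R ∩ S) ∩ (T ∩ Q) = {6}
R \ Q = {2, 13, 14}
Q ∪ (R \ Q) = {1, 2, 3, 6, 10, 11, 12, 13, 14, 15}
((R ∩ S) ∩ (T ∩ Q)) △ (Q ∪ (R \ Q)) = {1, 2, 3, 10, 11, 12, 13, 14, 15}
P ∩ (((R ∩ S) ∩ (T ∩ Q)) △ (Q ∪ (R \ Q))) = {2, 10, 12, 15}

{2, 10, 12, 15}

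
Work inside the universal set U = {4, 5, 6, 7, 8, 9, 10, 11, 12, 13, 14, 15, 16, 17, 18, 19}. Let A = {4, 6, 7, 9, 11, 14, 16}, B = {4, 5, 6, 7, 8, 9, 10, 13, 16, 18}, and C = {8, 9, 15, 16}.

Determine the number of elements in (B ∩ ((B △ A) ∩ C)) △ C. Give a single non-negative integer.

B △ A = {5, 8, 10, 11, 13, 14, 18}
(B △ A) ∩ C = {8}
B ∩ ((B △ A) ∩ C) = {8}
(B ∩ ((B △ A) ∩ C)) △ C = {9, 15, 16}
|(B ∩ ((B △ A) ∩ C)) △ C| = 3

3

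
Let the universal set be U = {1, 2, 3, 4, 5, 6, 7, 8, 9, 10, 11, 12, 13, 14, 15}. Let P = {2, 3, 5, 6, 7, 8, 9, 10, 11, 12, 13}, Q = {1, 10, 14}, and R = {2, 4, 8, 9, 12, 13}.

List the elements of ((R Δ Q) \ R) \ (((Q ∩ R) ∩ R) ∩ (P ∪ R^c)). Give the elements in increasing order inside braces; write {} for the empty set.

{1, 10, 14}

R Δ Q = {1, 2, 4, 8, 9, 10, 12, 13, 14}
(R Δ Q) \ R = {1, 10, 14}
Q ∩ R = {}
(Q ∩ R) ∩ R = {}
R^c = {1, 3, 5, 6, 7, 10, 11, 14, 15}
P ∪ R^c = {1, 2, 3, 5, 6, 7, 8, 9, 10, 11, 12, 13, 14, 15}
((Q ∩ R) ∩ R) ∩ (P ∪ R^c) = {}
((R Δ Q) \ R) \ (((Q ∩ R) ∩ R) ∩ (P ∪ R^c)) = {1, 10, 14}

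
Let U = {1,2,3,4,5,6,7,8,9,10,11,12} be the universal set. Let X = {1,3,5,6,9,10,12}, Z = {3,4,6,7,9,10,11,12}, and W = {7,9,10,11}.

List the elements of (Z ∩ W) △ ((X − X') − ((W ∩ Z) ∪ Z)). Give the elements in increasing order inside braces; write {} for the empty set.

Z ∩ W = {7,9,10,11}
X' = {2,4,7,8,11}
X − X' = {1,3,5,6,9,10,12}
W ∩ Z = {7,9,10,11}
(W ∩ Z) ∪ Z = {3,4,6,7,9,10,11,12}
(X − X') − ((W ∩ Z) ∪ Z) = {1,5}
(Z ∩ W) △ ((X − X') − ((W ∩ Z) ∪ Z)) = {1,5,7,9,10,11}

{1,5,7,9,10,11}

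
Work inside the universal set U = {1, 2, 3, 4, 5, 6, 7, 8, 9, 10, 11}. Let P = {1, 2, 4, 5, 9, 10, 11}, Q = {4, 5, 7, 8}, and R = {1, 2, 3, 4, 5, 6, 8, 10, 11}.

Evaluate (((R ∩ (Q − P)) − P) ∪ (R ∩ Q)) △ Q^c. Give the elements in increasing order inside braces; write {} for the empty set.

Q − P = {7, 8}
R ∩ (Q − P) = {8}
(R ∩ (Q − P)) − P = {8}
R ∩ Q = {4, 5, 8}
((R ∩ (Q − P)) − P) ∪ (R ∩ Q) = {4, 5, 8}
Q^c = {1, 2, 3, 6, 9, 10, 11}
(((R ∩ (Q − P)) − P) ∪ (R ∩ Q)) △ Q^c = {1, 2, 3, 4, 5, 6, 8, 9, 10, 11}

{1, 2, 3, 4, 5, 6, 8, 9, 10, 11}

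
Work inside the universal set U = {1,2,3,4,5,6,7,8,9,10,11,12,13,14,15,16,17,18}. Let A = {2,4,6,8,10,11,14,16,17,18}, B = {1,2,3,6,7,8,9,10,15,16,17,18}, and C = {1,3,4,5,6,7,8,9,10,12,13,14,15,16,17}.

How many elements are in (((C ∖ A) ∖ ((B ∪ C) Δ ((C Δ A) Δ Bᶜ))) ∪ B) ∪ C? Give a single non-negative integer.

17

C ∖ A = {1,3,5,7,9,12,13,15}
B ∪ C = {1,2,3,4,5,6,7,8,9,10,12,13,14,15,16,17,18}
C Δ A = {1,2,3,5,7,9,11,12,13,15,18}
Bᶜ = {4,5,11,12,13,14}
(C Δ A) Δ Bᶜ = {1,2,3,4,7,9,14,15,18}
(B ∪ C) Δ ((C Δ A) Δ Bᶜ) = {5,6,8,10,12,13,16,17}
(C ∖ A) ∖ ((B ∪ C) Δ ((C Δ A) Δ Bᶜ)) = {1,3,7,9,15}
((C ∖ A) ∖ ((B ∪ C) Δ ((C Δ A) Δ Bᶜ))) ∪ B = {1,2,3,6,7,8,9,10,15,16,17,18}
(((C ∖ A) ∖ ((B ∪ C) Δ ((C Δ A) Δ Bᶜ))) ∪ B) ∪ C = {1,2,3,4,5,6,7,8,9,10,12,13,14,15,16,17,18}
|(((C ∖ A) ∖ ((B ∪ C) Δ ((C Δ A) Δ Bᶜ))) ∪ B) ∪ C| = 17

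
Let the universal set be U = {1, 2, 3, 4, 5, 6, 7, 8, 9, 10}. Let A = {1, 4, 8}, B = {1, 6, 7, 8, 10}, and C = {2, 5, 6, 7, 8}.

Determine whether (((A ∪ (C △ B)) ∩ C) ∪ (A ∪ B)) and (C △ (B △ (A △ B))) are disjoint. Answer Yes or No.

No

C △ B = {1, 2, 5, 10}
A ∪ (C △ B) = {1, 2, 4, 5, 8, 10}
(A ∪ (C △ B)) ∩ C = {2, 5, 8}
A ∪ B = {1, 4, 6, 7, 8, 10}
((A ∪ (C △ B)) ∩ C) ∪ (A ∪ B) = {1, 2, 4, 5, 6, 7, 8, 10}
A △ B = {4, 6, 7, 10}
B △ (A △ B) = {1, 4, 8}
C △ (B △ (A △ B)) = {1, 2, 4, 5, 6, 7}
1 lies in both, so they are not disjoint.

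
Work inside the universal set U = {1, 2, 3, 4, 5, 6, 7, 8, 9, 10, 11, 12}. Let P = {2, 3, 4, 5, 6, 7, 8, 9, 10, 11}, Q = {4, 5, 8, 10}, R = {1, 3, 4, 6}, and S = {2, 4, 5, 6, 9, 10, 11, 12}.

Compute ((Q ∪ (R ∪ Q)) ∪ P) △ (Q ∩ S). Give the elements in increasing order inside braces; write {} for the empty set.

{1, 2, 3, 6, 7, 8, 9, 11}

R ∪ Q = {1, 3, 4, 5, 6, 8, 10}
Q ∪ (R ∪ Q) = {1, 3, 4, 5, 6, 8, 10}
(Q ∪ (R ∪ Q)) ∪ P = {1, 2, 3, 4, 5, 6, 7, 8, 9, 10, 11}
Q ∩ S = {4, 5, 10}
((Q ∪ (R ∪ Q)) ∪ P) △ (Q ∩ S) = {1, 2, 3, 6, 7, 8, 9, 11}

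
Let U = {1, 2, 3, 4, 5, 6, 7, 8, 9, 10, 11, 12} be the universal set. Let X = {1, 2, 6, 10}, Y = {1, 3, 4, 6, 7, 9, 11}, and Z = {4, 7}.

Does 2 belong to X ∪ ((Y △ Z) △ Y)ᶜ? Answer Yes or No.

Yes

2 ∉ Y and 2 ∉ Z, so 2 ∉ Y △ Z
2 ∉ (Y △ Z) and 2 ∉ Y, so 2 ∉ (Y △ Z) △ Y
2 ∈ ((Y △ Z) △ Y)ᶜ since 2 ∉ ((Y △ Z) △ Y)
2 ∈ X and 2 ∈ ((Y △ Z) △ Y)ᶜ, so 2 ∈ X ∪ ((Y △ Z) △ Y)ᶜ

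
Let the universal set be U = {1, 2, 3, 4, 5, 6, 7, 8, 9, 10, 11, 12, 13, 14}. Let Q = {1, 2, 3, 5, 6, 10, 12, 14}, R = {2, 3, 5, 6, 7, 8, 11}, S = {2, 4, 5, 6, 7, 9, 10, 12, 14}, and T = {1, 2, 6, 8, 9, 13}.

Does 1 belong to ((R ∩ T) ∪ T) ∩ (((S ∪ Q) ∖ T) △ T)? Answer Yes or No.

Yes

1 ∉ R and 1 ∈ T, so 1 ∉ R ∩ T
1 ∉ (R ∩ T) and 1 ∈ T, so 1 ∈ (R ∩ T) ∪ T
1 ∉ S and 1 ∈ Q, so 1 ∈ S ∪ Q
1 ∈ (S ∪ Q) and 1 ∈ T, so 1 ∉ (S ∪ Q) ∖ T
1 ∉ ((S ∪ Q) ∖ T) and 1 ∈ T, so 1 ∈ ((S ∪ Q) ∖ T) △ T
1 ∈ ((R ∩ T) ∪ T) and 1 ∈ (((S ∪ Q) ∖ T) △ T), so 1 ∈ ((R ∩ T) ∪ T) ∩ (((S ∪ Q) ∖ T) △ T)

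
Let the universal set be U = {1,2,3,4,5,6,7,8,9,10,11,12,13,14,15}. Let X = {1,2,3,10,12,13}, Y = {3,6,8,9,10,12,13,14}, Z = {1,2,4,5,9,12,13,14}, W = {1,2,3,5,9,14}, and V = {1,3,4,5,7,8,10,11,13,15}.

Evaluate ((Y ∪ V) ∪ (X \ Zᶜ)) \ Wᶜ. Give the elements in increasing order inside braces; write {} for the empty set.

Y ∪ V = {1,3,4,5,6,7,8,9,10,11,12,13,14,15}
Zᶜ = {3,6,7,8,10,11,15}
X \ Zᶜ = {1,2,12,13}
(Y ∪ V) ∪ (X \ Zᶜ) = {1,2,3,4,5,6,7,8,9,10,11,12,13,14,15}
Wᶜ = {4,6,7,8,10,11,12,13,15}
((Y ∪ V) ∪ (X \ Zᶜ)) \ Wᶜ = {1,2,3,5,9,14}

{1,2,3,5,9,14}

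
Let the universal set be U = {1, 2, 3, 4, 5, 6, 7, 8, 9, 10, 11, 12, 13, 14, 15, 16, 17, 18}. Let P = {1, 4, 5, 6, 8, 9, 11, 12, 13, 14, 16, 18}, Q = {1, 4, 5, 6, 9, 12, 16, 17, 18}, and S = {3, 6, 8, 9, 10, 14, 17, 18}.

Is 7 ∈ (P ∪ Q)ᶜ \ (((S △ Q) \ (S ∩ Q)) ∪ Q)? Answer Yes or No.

Yes

7 ∉ P and 7 ∉ Q, so 7 ∉ P ∪ Q
7 ∈ (P ∪ Q)ᶜ since 7 ∉ (P ∪ Q)
7 ∉ S and 7 ∉ Q, so 7 ∉ S △ Q
7 ∉ S and 7 ∉ Q, so 7 ∉ S ∩ Q
7 ∉ (S △ Q) and 7 ∉ (S ∩ Q), so 7 ∉ (S △ Q) \ (S ∩ Q)
7 ∉ ((S △ Q) \ (S ∩ Q)) and 7 ∉ Q, so 7 ∉ ((S △ Q) \ (S ∩ Q)) ∪ Q
7 ∈ (P ∪ Q)ᶜ and 7 ∉ (((S △ Q) \ (S ∩ Q)) ∪ Q), so 7 ∈ (P ∪ Q)ᶜ \ (((S △ Q) \ (S ∩ Q)) ∪ Q)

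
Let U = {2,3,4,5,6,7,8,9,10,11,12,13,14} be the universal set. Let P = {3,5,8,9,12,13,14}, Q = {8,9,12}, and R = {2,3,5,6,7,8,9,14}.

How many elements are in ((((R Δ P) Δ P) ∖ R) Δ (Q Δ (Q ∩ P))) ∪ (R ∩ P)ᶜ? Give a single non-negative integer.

R Δ P = {2,6,7,12,13}
(R Δ P) Δ P = {2,3,5,6,7,8,9,14}
((R Δ P) Δ P) ∖ R = {}
Q ∩ P = {8,9,12}
Q Δ (Q ∩ P) = {}
(((R Δ P) Δ P) ∖ R) Δ (Q Δ (Q ∩ P)) = {}
R ∩ P = {3,5,8,9,14}
(R ∩ P)ᶜ = {2,4,6,7,10,11,12,13}
((((R Δ P) Δ P) ∖ R) Δ (Q Δ (Q ∩ P))) ∪ (R ∩ P)ᶜ = {2,4,6,7,10,11,12,13}
|((((R Δ P) Δ P) ∖ R) Δ (Q Δ (Q ∩ P))) ∪ (R ∩ P)ᶜ| = 8

8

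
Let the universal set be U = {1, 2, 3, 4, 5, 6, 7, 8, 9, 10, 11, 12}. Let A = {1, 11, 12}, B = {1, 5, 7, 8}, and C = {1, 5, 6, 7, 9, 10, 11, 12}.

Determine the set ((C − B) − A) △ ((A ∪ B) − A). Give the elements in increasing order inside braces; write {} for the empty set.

{5, 6, 7, 8, 9, 10}

C − B = {6, 9, 10, 11, 12}
(C − B) − A = {6, 9, 10}
A ∪ B = {1, 5, 7, 8, 11, 12}
(A ∪ B) − A = {5, 7, 8}
((C − B) − A) △ ((A ∪ B) − A) = {5, 6, 7, 8, 9, 10}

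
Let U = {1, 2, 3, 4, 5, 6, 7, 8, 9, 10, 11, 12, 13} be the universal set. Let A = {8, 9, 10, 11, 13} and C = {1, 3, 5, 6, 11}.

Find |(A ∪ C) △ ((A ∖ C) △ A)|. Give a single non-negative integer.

8

A ∪ C = {1, 3, 5, 6, 8, 9, 10, 11, 13}
A ∖ C = {8, 9, 10, 13}
(A ∖ C) △ A = {11}
(A ∪ C) △ ((A ∖ C) △ A) = {1, 3, 5, 6, 8, 9, 10, 13}
|(A ∪ C) △ ((A ∖ C) △ A)| = 8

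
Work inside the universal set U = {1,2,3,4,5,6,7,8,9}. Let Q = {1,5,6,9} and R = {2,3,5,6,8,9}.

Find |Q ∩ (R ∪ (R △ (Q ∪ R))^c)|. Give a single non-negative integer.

Q ∪ R = {1,2,3,5,6,8,9}
R △ (Q ∪ R) = {1}
(R △ (Q ∪ R))^c = {2,3,4,5,6,7,8,9}
R ∪ (R △ (Q ∪ R))^c = {2,3,4,5,6,7,8,9}
Q ∩ (R ∪ (R △ (Q ∪ R))^c) = {5,6,9}
|Q ∩ (R ∪ (R △ (Q ∪ R))^c)| = 3

3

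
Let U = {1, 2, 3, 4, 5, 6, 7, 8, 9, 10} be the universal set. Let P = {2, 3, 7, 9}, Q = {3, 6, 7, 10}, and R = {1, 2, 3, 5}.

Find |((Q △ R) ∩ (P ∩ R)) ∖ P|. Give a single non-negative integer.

Q △ R = {1, 2, 5, 6, 7, 10}
P ∩ R = {2, 3}
(Q △ R) ∩ (P ∩ R) = {2}
((Q △ R) ∩ (P ∩ R)) ∖ P = {}
|((Q △ R) ∩ (P ∩ R)) ∖ P| = 0

0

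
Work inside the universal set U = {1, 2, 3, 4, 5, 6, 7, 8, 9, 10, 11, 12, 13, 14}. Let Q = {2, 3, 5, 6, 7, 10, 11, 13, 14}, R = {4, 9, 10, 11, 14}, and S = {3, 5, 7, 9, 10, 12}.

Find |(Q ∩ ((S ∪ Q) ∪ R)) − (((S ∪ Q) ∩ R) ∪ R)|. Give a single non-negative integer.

S ∪ Q = {2, 3, 5, 6, 7, 9, 10, 11, 12, 13, 14}
(S ∪ Q) ∪ R = {2, 3, 4, 5, 6, 7, 9, 10, 11, 12, 13, 14}
Q ∩ ((S ∪ Q) ∪ R) = {2, 3, 5, 6, 7, 10, 11, 13, 14}
(S ∪ Q) ∩ R = {9, 10, 11, 14}
((S ∪ Q) ∩ R) ∪ R = {4, 9, 10, 11, 14}
(Q ∩ ((S ∪ Q) ∪ R)) − (((S ∪ Q) ∩ R) ∪ R) = {2, 3, 5, 6, 7, 13}
|(Q ∩ ((S ∪ Q) ∪ R)) − (((S ∪ Q) ∩ R) ∪ R)| = 6

6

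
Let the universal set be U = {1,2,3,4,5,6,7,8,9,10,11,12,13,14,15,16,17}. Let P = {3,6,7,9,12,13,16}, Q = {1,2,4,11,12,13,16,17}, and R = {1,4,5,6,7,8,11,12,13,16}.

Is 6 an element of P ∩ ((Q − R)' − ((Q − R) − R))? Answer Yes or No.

Yes

6 ∉ Q and 6 ∈ R, so 6 ∉ Q − R
6 ∈ (Q − R)' since 6 ∉ (Q − R)
6 ∉ Q and 6 ∈ R, so 6 ∉ Q − R
6 ∉ (Q − R) and 6 ∈ R, so 6 ∉ (Q − R) − R
6 ∈ (Q − R)' and 6 ∉ ((Q − R) − R), so 6 ∈ (Q − R)' − ((Q − R) − R)
6 ∈ P and 6 ∈ ((Q − R)' − ((Q − R) − R)), so 6 ∈ P ∩ ((Q − R)' − ((Q − R) − R))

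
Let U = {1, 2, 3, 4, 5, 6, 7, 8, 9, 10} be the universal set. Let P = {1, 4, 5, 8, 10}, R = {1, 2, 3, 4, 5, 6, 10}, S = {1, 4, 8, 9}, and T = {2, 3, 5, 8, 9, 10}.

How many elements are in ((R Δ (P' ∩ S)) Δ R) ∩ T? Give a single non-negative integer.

1

P' = {2, 3, 6, 7, 9}
P' ∩ S = {9}
R Δ (P' ∩ S) = {1, 2, 3, 4, 5, 6, 9, 10}
(R Δ (P' ∩ S)) Δ R = {9}
((R Δ (P' ∩ S)) Δ R) ∩ T = {9}
|((R Δ (P' ∩ S)) Δ R) ∩ T| = 1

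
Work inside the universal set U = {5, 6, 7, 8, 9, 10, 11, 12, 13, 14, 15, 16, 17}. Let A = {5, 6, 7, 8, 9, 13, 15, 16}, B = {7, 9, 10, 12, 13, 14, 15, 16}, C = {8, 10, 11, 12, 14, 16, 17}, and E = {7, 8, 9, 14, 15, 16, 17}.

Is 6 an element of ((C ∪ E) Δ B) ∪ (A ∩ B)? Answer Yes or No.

No

6 ∉ C and 6 ∉ E, so 6 ∉ C ∪ E
6 ∉ (C ∪ E) and 6 ∉ B, so 6 ∉ (C ∪ E) Δ B
6 ∈ A and 6 ∉ B, so 6 ∉ A ∩ B
6 ∉ ((C ∪ E) Δ B) and 6 ∉ (A ∩ B), so 6 ∉ ((C ∪ E) Δ B) ∪ (A ∩ B)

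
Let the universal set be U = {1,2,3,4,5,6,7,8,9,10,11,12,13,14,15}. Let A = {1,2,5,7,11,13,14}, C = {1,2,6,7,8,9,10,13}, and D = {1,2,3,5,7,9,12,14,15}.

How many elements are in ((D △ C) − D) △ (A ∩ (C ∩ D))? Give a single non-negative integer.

D △ C = {3,5,6,8,10,12,13,14,15}
(D △ C) − D = {6,8,10,13}
C ∩ D = {1,2,7,9}
A ∩ (C ∩ D) = {1,2,7}
((D △ C) − D) △ (A ∩ (C ∩ D)) = {1,2,6,7,8,10,13}
|((D △ C) − D) △ (A ∩ (C ∩ D))| = 7

7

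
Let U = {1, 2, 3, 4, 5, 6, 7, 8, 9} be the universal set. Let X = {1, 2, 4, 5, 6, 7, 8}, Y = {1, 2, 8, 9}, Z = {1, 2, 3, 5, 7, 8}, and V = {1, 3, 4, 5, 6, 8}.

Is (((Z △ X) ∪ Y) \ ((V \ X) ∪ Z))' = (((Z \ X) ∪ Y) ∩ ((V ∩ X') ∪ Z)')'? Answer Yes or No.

No

Z △ X = {3, 4, 6}
(Z △ X) ∪ Y = {1, 2, 3, 4, 6, 8, 9}
V \ X = {3}
(V \ X) ∪ Z = {1, 2, 3, 5, 7, 8}
((Z △ X) ∪ Y) \ ((V \ X) ∪ Z) = {4, 6, 9}
(((Z △ X) ∪ Y) \ ((V \ X) ∪ Z))' = {1, 2, 3, 5, 7, 8}
Z \ X = {3}
(Z \ X) ∪ Y = {1, 2, 3, 8, 9}
X' = {3, 9}
V ∩ X' = {3}
(V ∩ X') ∪ Z = {1, 2, 3, 5, 7, 8}
((V ∩ X') ∪ Z)' = {4, 6, 9}
((Z \ X) ∪ Y) ∩ ((V ∩ X') ∪ Z)' = {9}
(((Z \ X) ∪ Y) ∩ ((V ∩ X') ∪ Z)')' = {1, 2, 3, 4, 5, 6, 7, 8}
4 ∈ (((Z \ X) ∪ Y) ∩ ((V ∩ X') ∪ Z)')' but 4 ∉ (((Z △ X) ∪ Y) \ ((V \ X) ∪ Z))', so they differ.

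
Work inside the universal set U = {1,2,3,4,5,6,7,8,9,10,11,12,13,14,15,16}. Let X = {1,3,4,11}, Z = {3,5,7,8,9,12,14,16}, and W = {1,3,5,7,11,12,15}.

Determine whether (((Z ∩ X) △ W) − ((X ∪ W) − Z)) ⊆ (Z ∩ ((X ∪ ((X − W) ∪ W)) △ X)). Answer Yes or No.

Z ∩ X = {3}
(Z ∩ X) △ W = {1,5,7,11,12,15}
X ∪ W = {1,3,4,5,7,11,12,15}
(X ∪ W) − Z = {1,4,11,15}
((Z ∩ X) △ W) − ((X ∪ W) − Z) = {5,7,12}
X − W = {4}
(X − W) ∪ W = {1,3,4,5,7,11,12,15}
X ∪ ((X − W) ∪ W) = {1,3,4,5,7,11,12,15}
(X ∪ ((X − W) ∪ W)) △ X = {5,7,12,15}
Z ∩ ((X ∪ ((X − W) ∪ W)) △ X) = {5,7,12}
Every element of {5,7,12} is in {5,7,12}, so ((Z ∩ X) △ W) − ((X ∪ W) − Z) ⊆ Z ∩ ((X ∪ ((X − W) ∪ W)) △ X).

Yes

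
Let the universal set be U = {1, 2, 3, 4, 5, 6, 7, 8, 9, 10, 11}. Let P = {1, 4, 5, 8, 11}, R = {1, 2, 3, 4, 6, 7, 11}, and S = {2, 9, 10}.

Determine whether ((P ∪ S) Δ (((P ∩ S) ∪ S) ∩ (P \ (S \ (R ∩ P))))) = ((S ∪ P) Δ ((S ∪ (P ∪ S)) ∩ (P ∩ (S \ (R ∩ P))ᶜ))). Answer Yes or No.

No

P ∪ S = {1, 2, 4, 5, 8, 9, 10, 11}
P ∩ S = {}
(P ∩ S) ∪ S = {2, 9, 10}
R ∩ P = {1, 4, 11}
S \ (R ∩ P) = {2, 9, 10}
P \ (S \ (R ∩ P)) = {1, 4, 5, 8, 11}
((P ∩ S) ∪ S) ∩ (P \ (S \ (R ∩ P))) = {}
(P ∪ S) Δ (((P ∩ S) ∪ S) ∩ (P \ (S \ (R ∩ P)))) = {1, 2, 4, 5, 8, 9, 10, 11}
S ∪ P = {1, 2, 4, 5, 8, 9, 10, 11}
S ∪ (P ∪ S) = {1, 2, 4, 5, 8, 9, 10, 11}
(S \ (R ∩ P))ᶜ = {1, 3, 4, 5, 6, 7, 8, 11}
P ∩ (S \ (R ∩ P))ᶜ = {1, 4, 5, 8, 11}
(S ∪ (P ∪ S)) ∩ (P ∩ (S \ (R ∩ P))ᶜ) = {1, 4, 5, 8, 11}
(S ∪ P) Δ ((S ∪ (P ∪ S)) ∩ (P ∩ (S \ (R ∩ P))ᶜ)) = {2, 9, 10}
1 ∈ (P ∪ S) Δ (((P ∩ S) ∪ S) ∩ (P \ (S \ (R ∩ P)))) but 1 ∉ (S ∪ P) Δ ((S ∪ (P ∪ S)) ∩ (P ∩ (S \ (R ∩ P))ᶜ)), so they differ.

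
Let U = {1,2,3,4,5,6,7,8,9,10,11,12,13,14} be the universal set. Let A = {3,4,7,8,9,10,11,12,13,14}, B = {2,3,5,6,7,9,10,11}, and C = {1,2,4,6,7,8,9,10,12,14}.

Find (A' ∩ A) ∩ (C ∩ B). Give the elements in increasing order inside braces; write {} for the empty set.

{}

A' = {1,2,5,6}
A' ∩ A = {}
C ∩ B = {2,6,7,9,10}
(A' ∩ A) ∩ (C ∩ B) = {}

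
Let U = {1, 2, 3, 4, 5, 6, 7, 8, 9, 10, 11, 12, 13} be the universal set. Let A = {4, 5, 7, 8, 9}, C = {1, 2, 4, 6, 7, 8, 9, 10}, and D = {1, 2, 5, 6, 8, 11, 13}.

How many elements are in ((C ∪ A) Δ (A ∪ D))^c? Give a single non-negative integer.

10

C ∪ A = {1, 2, 4, 5, 6, 7, 8, 9, 10}
A ∪ D = {1, 2, 4, 5, 6, 7, 8, 9, 11, 13}
(C ∪ A) Δ (A ∪ D) = {10, 11, 13}
((C ∪ A) Δ (A ∪ D))^c = {1, 2, 3, 4, 5, 6, 7, 8, 9, 12}
|((C ∪ A) Δ (A ∪ D))^c| = 10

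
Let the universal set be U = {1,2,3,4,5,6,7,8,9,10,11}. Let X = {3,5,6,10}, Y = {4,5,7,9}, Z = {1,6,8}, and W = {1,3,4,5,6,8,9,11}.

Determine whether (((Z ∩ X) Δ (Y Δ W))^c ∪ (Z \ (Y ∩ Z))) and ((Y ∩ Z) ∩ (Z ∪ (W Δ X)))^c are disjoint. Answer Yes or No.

No

Z ∩ X = {6}
Y Δ W = {1,3,6,7,8,11}
(Z ∩ X) Δ (Y Δ W) = {1,3,7,8,11}
((Z ∩ X) Δ (Y Δ W))^c = {2,4,5,6,9,10}
Y ∩ Z = {}
Z \ (Y ∩ Z) = {1,6,8}
((Z ∩ X) Δ (Y Δ W))^c ∪ (Z \ (Y ∩ Z)) = {1,2,4,5,6,8,9,10}
W Δ X = {1,4,8,9,10,11}
Z ∪ (W Δ X) = {1,4,6,8,9,10,11}
(Y ∩ Z) ∩ (Z ∪ (W Δ X)) = {}
((Y ∩ Z) ∩ (Z ∪ (W Δ X)))^c = {1,2,3,4,5,6,7,8,9,10,11}
1 lies in both, so they are not disjoint.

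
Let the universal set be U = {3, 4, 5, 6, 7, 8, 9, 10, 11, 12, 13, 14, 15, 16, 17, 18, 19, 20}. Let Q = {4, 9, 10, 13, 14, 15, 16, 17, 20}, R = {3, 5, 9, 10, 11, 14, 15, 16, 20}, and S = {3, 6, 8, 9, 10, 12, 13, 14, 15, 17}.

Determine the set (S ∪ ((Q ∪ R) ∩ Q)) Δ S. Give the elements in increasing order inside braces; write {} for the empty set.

{4, 16, 20}

Q ∪ R = {3, 4, 5, 9, 10, 11, 13, 14, 15, 16, 17, 20}
(Q ∪ R) ∩ Q = {4, 9, 10, 13, 14, 15, 16, 17, 20}
S ∪ ((Q ∪ R) ∩ Q) = {3, 4, 6, 8, 9, 10, 12, 13, 14, 15, 16, 17, 20}
(S ∪ ((Q ∪ R) ∩ Q)) Δ S = {4, 16, 20}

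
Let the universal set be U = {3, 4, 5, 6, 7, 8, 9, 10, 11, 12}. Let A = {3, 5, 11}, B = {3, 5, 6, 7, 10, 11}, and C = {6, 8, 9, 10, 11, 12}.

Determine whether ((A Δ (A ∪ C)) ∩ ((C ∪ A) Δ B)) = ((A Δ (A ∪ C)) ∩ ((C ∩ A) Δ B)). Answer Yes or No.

No

A ∪ C = {3, 5, 6, 8, 9, 10, 11, 12}
A Δ (A ∪ C) = {6, 8, 9, 10, 12}
C ∪ A = {3, 5, 6, 8, 9, 10, 11, 12}
(C ∪ A) Δ B = {7, 8, 9, 12}
(A Δ (A ∪ C)) ∩ ((C ∪ A) Δ B) = {8, 9, 12}
C ∩ A = {11}
(C ∩ A) Δ B = {3, 5, 6, 7, 10}
(A Δ (A ∪ C)) ∩ ((C ∩ A) Δ B) = {6, 10}
6 ∈ (A Δ (A ∪ C)) ∩ ((C ∩ A) Δ B) but 6 ∉ (A Δ (A ∪ C)) ∩ ((C ∪ A) Δ B), so they differ.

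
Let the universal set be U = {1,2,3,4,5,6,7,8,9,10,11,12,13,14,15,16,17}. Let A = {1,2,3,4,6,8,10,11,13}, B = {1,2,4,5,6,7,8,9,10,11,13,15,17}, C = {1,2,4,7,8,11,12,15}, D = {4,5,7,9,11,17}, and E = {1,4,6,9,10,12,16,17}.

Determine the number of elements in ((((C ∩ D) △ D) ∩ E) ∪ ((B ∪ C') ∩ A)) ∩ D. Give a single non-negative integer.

C ∩ D = {4,7,11}
(C ∩ D) △ D = {5,9,17}
((C ∩ D) △ D) ∩ E = {9,17}
C' = {3,5,6,9,10,13,14,16,17}
B ∪ C' = {1,2,3,4,5,6,7,8,9,10,11,13,14,15,16,17}
(B ∪ C') ∩ A = {1,2,3,4,6,8,10,11,13}
(((C ∩ D) △ D) ∩ E) ∪ ((B ∪ C') ∩ A) = {1,2,3,4,6,8,9,10,11,13,17}
((((C ∩ D) △ D) ∩ E) ∪ ((B ∪ C') ∩ A)) ∩ D = {4,9,11,17}
|((((C ∩ D) △ D) ∩ E) ∪ ((B ∪ C') ∩ A)) ∩ D| = 4

4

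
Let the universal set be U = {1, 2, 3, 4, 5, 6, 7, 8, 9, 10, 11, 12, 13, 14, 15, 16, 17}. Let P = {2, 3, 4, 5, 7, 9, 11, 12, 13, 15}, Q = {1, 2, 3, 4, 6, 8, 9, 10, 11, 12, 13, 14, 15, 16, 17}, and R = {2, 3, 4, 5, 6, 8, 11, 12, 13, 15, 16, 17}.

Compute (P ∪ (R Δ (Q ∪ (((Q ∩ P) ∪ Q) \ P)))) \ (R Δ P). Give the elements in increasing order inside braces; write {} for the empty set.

Q ∩ P = {2, 3, 4, 9, 11, 12, 13, 15}
(Q ∩ P) ∪ Q = {1, 2, 3, 4, 6, 8, 9, 10, 11, 12, 13, 14, 15, 16, 17}
((Q ∩ P) ∪ Q) \ P = {1, 6, 8, 10, 14, 16, 17}
Q ∪ (((Q ∩ P) ∪ Q) \ P) = {1, 2, 3, 4, 6, 8, 9, 10, 11, 12, 13, 14, 15, 16, 17}
R Δ (Q ∪ (((Q ∩ P) ∪ Q) \ P)) = {1, 5, 9, 10, 14}
P ∪ (R Δ (Q ∪ (((Q ∩ P) ∪ Q) \ P))) = {1, 2, 3, 4, 5, 7, 9, 10, 11, 12, 13, 14, 15}
R Δ P = {6, 7, 8, 9, 16, 17}
(P ∪ (R Δ (Q ∪ (((Q ∩ P) ∪ Q) \ P)))) \ (R Δ P) = {1, 2, 3, 4, 5, 10, 11, 12, 13, 14, 15}

{1, 2, 3, 4, 5, 10, 11, 12, 13, 14, 15}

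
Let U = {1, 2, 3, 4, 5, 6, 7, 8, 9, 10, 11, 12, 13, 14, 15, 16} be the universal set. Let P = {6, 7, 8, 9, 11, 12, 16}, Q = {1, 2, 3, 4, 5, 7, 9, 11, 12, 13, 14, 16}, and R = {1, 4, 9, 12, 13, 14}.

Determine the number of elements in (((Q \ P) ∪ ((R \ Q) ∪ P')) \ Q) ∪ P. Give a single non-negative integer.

9

Q \ P = {1, 2, 3, 4, 5, 13, 14}
R \ Q = {}
P' = {1, 2, 3, 4, 5, 10, 13, 14, 15}
(R \ Q) ∪ P' = {1, 2, 3, 4, 5, 10, 13, 14, 15}
(Q \ P) ∪ ((R \ Q) ∪ P') = {1, 2, 3, 4, 5, 10, 13, 14, 15}
((Q \ P) ∪ ((R \ Q) ∪ P')) \ Q = {10, 15}
(((Q \ P) ∪ ((R \ Q) ∪ P')) \ Q) ∪ P = {6, 7, 8, 9, 10, 11, 12, 15, 16}
|(((Q \ P) ∪ ((R \ Q) ∪ P')) \ Q) ∪ P| = 9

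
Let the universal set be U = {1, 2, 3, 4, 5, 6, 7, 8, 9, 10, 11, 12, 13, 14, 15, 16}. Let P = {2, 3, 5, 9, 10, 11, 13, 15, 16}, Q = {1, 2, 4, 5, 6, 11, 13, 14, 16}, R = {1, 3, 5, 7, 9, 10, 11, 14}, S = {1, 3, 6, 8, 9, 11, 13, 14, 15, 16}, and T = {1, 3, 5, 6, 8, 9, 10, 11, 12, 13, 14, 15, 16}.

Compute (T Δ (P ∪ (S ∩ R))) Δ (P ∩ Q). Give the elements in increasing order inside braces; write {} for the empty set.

S ∩ R = {1, 3, 9, 11, 14}
P ∪ (S ∩ R) = {1, 2, 3, 5, 9, 10, 11, 13, 14, 15, 16}
T Δ (P ∪ (S ∩ R)) = {2, 6, 8, 12}
P ∩ Q = {2, 5, 11, 13, 16}
(T Δ (P ∪ (S ∩ R))) Δ (P ∩ Q) = {5, 6, 8, 11, 12, 13, 16}

{5, 6, 8, 11, 12, 13, 16}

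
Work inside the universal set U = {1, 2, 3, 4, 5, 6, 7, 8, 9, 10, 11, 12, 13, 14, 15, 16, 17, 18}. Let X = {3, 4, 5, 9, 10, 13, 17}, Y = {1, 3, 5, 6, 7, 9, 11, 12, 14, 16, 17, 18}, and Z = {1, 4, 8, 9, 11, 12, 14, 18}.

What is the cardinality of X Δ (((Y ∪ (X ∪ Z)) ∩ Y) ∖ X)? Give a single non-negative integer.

15

X ∪ Z = {1, 3, 4, 5, 8, 9, 10, 11, 12, 13, 14, 17, 18}
Y ∪ (X ∪ Z) = {1, 3, 4, 5, 6, 7, 8, 9, 10, 11, 12, 13, 14, 16, 17, 18}
(Y ∪ (X ∪ Z)) ∩ Y = {1, 3, 5, 6, 7, 9, 11, 12, 14, 16, 17, 18}
((Y ∪ (X ∪ Z)) ∩ Y) ∖ X = {1, 6, 7, 11, 12, 14, 16, 18}
X Δ (((Y ∪ (X ∪ Z)) ∩ Y) ∖ X) = {1, 3, 4, 5, 6, 7, 9, 10, 11, 12, 13, 14, 16, 17, 18}
|X Δ (((Y ∪ (X ∪ Z)) ∩ Y) ∖ X)| = 15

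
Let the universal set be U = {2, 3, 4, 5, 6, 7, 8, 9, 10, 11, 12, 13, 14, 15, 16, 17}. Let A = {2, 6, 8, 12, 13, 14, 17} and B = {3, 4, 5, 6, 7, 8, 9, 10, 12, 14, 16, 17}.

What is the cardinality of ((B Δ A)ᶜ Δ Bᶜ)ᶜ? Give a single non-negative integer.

9

B Δ A = {2, 3, 4, 5, 7, 9, 10, 13, 16}
(B Δ A)ᶜ = {6, 8, 11, 12, 14, 15, 17}
Bᶜ = {2, 11, 13, 15}
(B Δ A)ᶜ Δ Bᶜ = {2, 6, 8, 12, 13, 14, 17}
((B Δ A)ᶜ Δ Bᶜ)ᶜ = {3, 4, 5, 7, 9, 10, 11, 15, 16}
|((B Δ A)ᶜ Δ Bᶜ)ᶜ| = 9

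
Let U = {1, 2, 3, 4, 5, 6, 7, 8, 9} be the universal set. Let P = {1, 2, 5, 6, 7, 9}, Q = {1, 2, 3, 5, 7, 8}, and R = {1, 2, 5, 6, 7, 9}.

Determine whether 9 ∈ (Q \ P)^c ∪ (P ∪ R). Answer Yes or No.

9 ∉ Q and 9 ∈ P, so 9 ∉ Q \ P
9 ∈ (Q \ P)^c since 9 ∉ (Q \ P)
9 ∈ P and 9 ∈ R, so 9 ∈ P ∪ R
9 ∈ (Q \ P)^c and 9 ∈ (P ∪ R), so 9 ∈ (Q \ P)^c ∪ (P ∪ R)

Yes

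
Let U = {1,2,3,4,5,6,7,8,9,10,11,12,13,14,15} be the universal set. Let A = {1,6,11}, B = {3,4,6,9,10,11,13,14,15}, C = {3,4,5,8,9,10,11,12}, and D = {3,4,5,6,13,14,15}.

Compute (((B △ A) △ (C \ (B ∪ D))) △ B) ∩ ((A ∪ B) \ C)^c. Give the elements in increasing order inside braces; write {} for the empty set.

{8,11,12}

B △ A = {1,3,4,9,10,13,14,15}
B ∪ D = {3,4,5,6,9,10,11,13,14,15}
C \ (B ∪ D) = {8,12}
(B △ A) △ (C \ (B ∪ D)) = {1,3,4,8,9,10,12,13,14,15}
((B △ A) △ (C \ (B ∪ D))) △ B = {1,6,8,11,12}
A ∪ B = {1,3,4,6,9,10,11,13,14,15}
(A ∪ B) \ C = {1,6,13,14,15}
((A ∪ B) \ C)^c = {2,3,4,5,7,8,9,10,11,12}
(((B △ A) △ (C \ (B ∪ D))) △ B) ∩ ((A ∪ B) \ C)^c = {8,11,12}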